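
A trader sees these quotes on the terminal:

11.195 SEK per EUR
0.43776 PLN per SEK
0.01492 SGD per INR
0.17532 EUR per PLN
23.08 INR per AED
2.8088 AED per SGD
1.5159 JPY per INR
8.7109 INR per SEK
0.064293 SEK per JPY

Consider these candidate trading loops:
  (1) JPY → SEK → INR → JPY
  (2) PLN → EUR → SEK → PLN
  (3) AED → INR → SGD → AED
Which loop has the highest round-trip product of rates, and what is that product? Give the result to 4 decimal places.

0.9672

(1) 0.064293 × 8.7109 × 1.5159 = 0.84898
(2) 0.17532 × 11.195 × 0.43776 = 0.85919
(3) 23.08 × 0.01492 × 2.8088 = 0.96722
Highest is cycle (3) at 0.9672 (≤1, no arbitrage).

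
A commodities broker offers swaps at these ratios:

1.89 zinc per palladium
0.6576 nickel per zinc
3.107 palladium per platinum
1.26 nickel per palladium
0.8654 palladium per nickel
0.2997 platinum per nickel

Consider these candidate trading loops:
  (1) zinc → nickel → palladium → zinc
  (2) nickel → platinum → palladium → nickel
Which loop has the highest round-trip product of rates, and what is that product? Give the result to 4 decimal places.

(1) 0.6576 × 0.8654 × 1.89 = 1.07557
(2) 0.2997 × 3.107 × 1.26 = 1.17327
Highest is cycle (2) at 1.1733 (>1, arbitrage).

1.1733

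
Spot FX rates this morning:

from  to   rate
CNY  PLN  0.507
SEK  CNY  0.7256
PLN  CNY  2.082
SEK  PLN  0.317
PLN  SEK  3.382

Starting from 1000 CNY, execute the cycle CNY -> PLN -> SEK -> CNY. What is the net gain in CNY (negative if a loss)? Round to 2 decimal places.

1000 CNY × 0.507 = 507 PLN
507 PLN × 3.382 = 1714.674 SEK
1714.674 SEK × 0.7256 = 1244.1674544 CNY
Net change: 1244.1674544 − 1000 = 244.1674544 CNY

244.17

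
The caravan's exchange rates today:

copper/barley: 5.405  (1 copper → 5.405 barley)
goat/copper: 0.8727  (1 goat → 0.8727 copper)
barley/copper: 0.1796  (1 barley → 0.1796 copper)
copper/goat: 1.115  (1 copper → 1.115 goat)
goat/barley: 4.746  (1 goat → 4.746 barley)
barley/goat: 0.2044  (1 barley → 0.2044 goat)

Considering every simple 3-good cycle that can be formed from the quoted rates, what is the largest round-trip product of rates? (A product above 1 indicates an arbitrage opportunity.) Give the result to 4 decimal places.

copper→barley→goat→copper: 5.405 × 0.2044 × 0.8727 = 0.96414
copper→goat→barley→copper: 1.115 × 4.746 × 0.1796 = 0.95041
Maximum is copper→barley→goat→copper at 0.9641; no arbitrage — every cycle loses value.

0.9641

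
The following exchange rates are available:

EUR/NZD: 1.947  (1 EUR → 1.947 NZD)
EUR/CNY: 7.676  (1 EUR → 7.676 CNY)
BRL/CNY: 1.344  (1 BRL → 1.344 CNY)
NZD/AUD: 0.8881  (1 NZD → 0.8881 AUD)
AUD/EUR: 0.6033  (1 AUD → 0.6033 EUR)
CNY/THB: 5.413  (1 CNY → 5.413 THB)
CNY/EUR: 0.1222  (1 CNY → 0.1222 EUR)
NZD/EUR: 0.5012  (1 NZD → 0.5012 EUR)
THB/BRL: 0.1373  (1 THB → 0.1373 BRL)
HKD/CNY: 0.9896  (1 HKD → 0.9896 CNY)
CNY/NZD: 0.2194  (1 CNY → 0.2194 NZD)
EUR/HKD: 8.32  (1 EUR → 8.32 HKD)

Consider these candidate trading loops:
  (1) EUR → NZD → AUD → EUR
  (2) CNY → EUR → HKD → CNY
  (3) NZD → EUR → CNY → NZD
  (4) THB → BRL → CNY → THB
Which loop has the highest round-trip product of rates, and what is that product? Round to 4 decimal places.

(1) 1.947 × 0.8881 × 0.6033 = 1.04318
(2) 0.1222 × 8.32 × 0.9896 = 1.00613
(3) 0.5012 × 7.676 × 0.2194 = 0.84408
(4) 0.1373 × 1.344 × 5.413 = 0.99887
Highest is cycle (1) at 1.0432 (>1, arbitrage).

1.0432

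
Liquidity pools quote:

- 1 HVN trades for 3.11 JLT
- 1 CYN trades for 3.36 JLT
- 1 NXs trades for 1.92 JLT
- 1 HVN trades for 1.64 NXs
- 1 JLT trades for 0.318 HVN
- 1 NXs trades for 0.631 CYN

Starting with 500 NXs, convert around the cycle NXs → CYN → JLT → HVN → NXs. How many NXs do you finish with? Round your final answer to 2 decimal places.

552.85

500 NXs × 0.631 = 315.5 CYN
315.5 CYN × 3.36 = 1060.08 JLT
1060.08 JLT × 0.318 = 337.10544 HVN
337.10544 HVN × 1.64 = 552.8529216 NXs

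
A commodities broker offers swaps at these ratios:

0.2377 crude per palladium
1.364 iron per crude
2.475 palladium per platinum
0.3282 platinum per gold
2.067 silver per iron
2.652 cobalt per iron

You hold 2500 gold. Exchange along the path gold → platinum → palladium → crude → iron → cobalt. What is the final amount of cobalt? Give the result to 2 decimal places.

2500 gold × 0.3282 = 820.5 platinum
820.5 platinum × 2.475 = 2030.7375 palladium
2030.7375 palladium × 0.2377 = 482.70630375 crude
482.70630375 crude × 1.364 = 658.411398315 iron
658.411398315 iron × 2.652 = 1746.10702833138 cobalt

1746.11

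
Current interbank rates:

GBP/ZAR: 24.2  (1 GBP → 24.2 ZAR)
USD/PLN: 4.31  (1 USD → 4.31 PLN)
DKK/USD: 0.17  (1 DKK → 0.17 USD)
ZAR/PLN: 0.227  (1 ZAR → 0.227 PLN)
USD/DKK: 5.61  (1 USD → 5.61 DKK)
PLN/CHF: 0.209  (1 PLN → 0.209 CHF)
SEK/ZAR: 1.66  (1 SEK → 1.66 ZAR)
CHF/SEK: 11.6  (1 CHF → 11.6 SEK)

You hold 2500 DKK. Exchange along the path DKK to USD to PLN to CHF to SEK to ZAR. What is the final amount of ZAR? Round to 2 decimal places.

2500 DKK × 0.17 = 425 USD
425 USD × 4.31 = 1831.75 PLN
1831.75 PLN × 0.209 = 382.83575 CHF
382.83575 CHF × 11.6 = 4440.8947 SEK
4440.8947 SEK × 1.66 = 7371.885202 ZAR

7371.89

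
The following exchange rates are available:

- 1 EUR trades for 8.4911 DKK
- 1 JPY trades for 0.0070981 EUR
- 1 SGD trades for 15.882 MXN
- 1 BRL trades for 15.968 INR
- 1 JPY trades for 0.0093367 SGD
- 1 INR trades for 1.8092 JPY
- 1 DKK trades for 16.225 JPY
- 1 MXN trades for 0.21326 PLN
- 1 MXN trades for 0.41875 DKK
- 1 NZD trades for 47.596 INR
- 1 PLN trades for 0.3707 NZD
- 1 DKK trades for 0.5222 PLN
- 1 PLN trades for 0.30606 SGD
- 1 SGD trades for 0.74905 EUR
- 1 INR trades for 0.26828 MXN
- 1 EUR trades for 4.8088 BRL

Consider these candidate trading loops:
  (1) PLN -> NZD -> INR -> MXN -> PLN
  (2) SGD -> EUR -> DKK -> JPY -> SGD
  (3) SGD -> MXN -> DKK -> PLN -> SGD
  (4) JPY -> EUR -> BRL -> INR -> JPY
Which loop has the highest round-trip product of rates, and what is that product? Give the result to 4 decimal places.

1.0629

(1) 0.3707 × 47.596 × 0.26828 × 0.21326 = 1.00946
(2) 0.74905 × 8.4911 × 16.225 × 0.0093367 = 0.96350
(3) 15.882 × 0.41875 × 0.5222 × 0.30606 = 1.06293
(4) 0.0070981 × 4.8088 × 15.968 × 1.8092 = 0.98609
Highest is cycle (3) at 1.0629 (>1, arbitrage).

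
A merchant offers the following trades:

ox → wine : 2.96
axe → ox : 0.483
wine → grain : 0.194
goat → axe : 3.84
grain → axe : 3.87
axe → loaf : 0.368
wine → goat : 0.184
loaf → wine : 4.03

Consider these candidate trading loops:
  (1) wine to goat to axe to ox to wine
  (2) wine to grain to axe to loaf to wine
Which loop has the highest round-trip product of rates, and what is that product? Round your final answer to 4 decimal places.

1.1134

(1) 0.184 × 3.84 × 0.483 × 2.96 = 1.01015
(2) 0.194 × 3.87 × 0.368 × 4.03 = 1.11344
Highest is cycle (2) at 1.1134 (>1, arbitrage).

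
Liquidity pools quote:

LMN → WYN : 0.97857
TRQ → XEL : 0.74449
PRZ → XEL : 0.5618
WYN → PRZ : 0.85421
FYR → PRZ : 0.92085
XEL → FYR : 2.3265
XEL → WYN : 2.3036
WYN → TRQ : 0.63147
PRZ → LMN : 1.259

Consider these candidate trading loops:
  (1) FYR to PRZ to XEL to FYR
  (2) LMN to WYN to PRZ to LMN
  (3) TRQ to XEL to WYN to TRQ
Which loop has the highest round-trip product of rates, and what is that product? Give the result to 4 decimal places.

(1) 0.92085 × 0.5618 × 2.3265 = 1.20358
(2) 0.97857 × 0.85421 × 1.259 = 1.05240
(3) 0.74449 × 2.3036 × 0.63147 = 1.08298
Highest is cycle (1) at 1.2036 (>1, arbitrage).

1.2036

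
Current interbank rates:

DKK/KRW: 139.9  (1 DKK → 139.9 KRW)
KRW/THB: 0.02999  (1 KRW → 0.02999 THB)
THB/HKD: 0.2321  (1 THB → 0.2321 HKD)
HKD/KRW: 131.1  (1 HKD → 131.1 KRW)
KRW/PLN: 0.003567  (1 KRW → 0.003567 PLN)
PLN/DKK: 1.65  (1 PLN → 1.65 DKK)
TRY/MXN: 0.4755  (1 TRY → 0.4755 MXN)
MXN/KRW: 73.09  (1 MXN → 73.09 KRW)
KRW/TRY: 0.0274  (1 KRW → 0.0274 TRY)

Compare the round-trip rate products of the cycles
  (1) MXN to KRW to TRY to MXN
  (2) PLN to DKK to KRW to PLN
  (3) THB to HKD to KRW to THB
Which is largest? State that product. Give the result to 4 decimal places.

(1) 73.09 × 0.0274 × 0.4755 = 0.95227
(2) 1.65 × 139.9 × 0.003567 = 0.82339
(3) 0.2321 × 131.1 × 0.02999 = 0.91255
Highest is cycle (1) at 0.9523 (≤1, no arbitrage).

0.9523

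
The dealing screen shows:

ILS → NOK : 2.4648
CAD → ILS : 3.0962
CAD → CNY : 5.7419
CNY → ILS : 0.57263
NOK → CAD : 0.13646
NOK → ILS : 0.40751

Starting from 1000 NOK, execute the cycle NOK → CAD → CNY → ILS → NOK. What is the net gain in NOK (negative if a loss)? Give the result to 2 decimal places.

105.90

1000 NOK × 0.13646 = 136.46 CAD
136.46 CAD × 5.7419 = 783.539674 CNY
783.539674 CNY × 0.57263 = 448.67832352262 ILS
448.67832352262 ILS × 2.4648 = 1105.902331818553776 NOK
Net change: 1105.902331818553776 − 1000 = 105.902331818553776 NOK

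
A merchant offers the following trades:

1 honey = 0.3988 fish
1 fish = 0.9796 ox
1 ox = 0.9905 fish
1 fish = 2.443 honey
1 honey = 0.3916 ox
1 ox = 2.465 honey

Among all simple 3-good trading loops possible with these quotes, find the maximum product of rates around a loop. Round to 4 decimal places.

ox→honey→fish→ox: 2.465 × 0.3988 × 0.9796 = 0.96299
ox→fish→honey→ox: 0.9905 × 2.443 × 0.3916 = 0.94759
Maximum is ox→honey→fish→ox at 0.9630; no arbitrage — every cycle loses value.

0.9630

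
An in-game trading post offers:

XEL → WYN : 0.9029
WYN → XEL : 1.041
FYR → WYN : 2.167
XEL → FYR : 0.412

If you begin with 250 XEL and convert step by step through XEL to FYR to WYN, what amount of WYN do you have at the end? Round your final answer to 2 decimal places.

223.20

250 XEL × 0.412 = 103 FYR
103 FYR × 2.167 = 223.201 WYN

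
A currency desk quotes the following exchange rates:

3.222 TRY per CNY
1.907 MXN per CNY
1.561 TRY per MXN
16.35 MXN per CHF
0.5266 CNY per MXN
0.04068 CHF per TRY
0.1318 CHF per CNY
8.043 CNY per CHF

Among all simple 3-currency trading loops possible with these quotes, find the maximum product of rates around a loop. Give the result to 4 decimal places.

CNY→CHF→MXN→CNY: 0.1318 × 16.35 × 0.5266 = 1.13479
CNY→TRY→CHF→CNY: 3.222 × 0.04068 × 8.043 = 1.05420
CHF→MXN→TRY→CHF: 16.35 × 1.561 × 0.04068 = 1.03825
Maximum is CNY→CHF→MXN→CNY at 1.1348; arbitrage exists.

1.1348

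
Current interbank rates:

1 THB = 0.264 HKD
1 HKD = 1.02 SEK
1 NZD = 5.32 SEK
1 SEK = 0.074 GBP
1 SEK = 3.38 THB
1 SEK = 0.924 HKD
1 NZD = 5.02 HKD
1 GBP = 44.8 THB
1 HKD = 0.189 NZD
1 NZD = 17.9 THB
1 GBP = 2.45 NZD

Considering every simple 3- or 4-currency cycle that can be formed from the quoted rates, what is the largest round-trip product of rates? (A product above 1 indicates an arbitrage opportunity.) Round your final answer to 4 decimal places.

0.9645

NZD→SEK→GBP→NZD: 5.32 × 0.074 × 2.45 = 0.96452
HKD→NZD→SEK→HKD: 0.189 × 5.32 × 0.924 = 0.92906
HKD→SEK→GBP→NZD→HKD: 1.02 × 0.074 × 2.45 × 5.02 = 0.92833
HKD→SEK→THB→HKD: 1.02 × 3.38 × 0.264 = 0.91017
HKD→NZD→SEK→THB→HKD: 0.189 × 5.32 × 3.38 × 0.264 = 0.89721
HKD→NZD→THB→HKD: 0.189 × 17.9 × 0.264 = 0.89314
HKD→SEK→GBP→THB→HKD: 1.02 × 0.074 × 44.8 × 0.264 = 0.89272
Maximum is NZD→SEK→GBP→NZD at 0.9645; no arbitrage — every cycle loses value.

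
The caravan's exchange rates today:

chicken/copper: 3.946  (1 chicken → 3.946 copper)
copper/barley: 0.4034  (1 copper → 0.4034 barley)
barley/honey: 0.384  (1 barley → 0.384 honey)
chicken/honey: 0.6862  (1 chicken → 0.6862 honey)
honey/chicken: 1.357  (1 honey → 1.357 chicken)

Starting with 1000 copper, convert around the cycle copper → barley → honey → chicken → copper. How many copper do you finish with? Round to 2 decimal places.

829.48

1000 copper × 0.4034 = 403.4 barley
403.4 barley × 0.384 = 154.9056 honey
154.9056 honey × 1.357 = 210.2068992 chicken
210.2068992 chicken × 3.946 = 829.4764242432 copper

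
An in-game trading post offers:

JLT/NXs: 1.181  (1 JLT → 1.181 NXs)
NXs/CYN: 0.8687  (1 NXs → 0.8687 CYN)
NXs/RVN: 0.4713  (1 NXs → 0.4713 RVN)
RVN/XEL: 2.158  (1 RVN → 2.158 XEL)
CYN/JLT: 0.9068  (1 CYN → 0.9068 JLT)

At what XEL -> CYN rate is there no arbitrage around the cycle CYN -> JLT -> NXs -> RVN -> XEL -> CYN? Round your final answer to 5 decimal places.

Known legs of the cycle: 0.9068 × 1.181 × 0.4713 × 2.158 = 1.08920666247432
For no arbitrage the full-cycle product must be 1, so the missing rate is 1 / 1.08920666247432 ≈ 0.9180994.

0.91810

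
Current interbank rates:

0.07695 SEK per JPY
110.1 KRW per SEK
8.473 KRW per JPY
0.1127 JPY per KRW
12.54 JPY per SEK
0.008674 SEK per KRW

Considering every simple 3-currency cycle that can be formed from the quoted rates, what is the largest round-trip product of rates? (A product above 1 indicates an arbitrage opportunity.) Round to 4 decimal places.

0.9548

SEK→KRW→JPY→SEK: 110.1 × 0.1127 × 0.07695 = 0.95482
SEK→JPY→KRW→SEK: 12.54 × 8.473 × 0.008674 = 0.92162
Maximum is SEK→KRW→JPY→SEK at 0.9548; no arbitrage — every cycle loses value.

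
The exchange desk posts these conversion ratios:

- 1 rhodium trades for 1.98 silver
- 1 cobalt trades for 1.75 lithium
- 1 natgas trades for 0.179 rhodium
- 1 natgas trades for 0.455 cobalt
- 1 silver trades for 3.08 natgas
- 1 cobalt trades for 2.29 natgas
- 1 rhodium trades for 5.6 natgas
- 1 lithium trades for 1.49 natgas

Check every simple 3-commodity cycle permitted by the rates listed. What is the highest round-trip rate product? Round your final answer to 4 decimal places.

cobalt→lithium→natgas→cobalt: 1.75 × 1.49 × 0.455 = 1.18641
silver→natgas→rhodium→silver: 3.08 × 0.179 × 1.98 = 1.09161
Maximum is cobalt→lithium→natgas→cobalt at 1.1864; arbitrage exists.

1.1864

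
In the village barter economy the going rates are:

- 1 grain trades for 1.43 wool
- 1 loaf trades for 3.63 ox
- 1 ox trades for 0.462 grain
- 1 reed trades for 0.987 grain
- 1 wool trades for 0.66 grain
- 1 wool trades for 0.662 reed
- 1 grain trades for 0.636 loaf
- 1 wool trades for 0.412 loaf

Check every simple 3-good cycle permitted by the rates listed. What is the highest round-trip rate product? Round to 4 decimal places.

1.0666

grain→loaf→ox→grain: 0.636 × 3.63 × 0.462 = 1.06661
reed→grain→wool→reed: 0.987 × 1.43 × 0.662 = 0.93435
Maximum is grain→loaf→ox→grain at 1.0666; arbitrage exists.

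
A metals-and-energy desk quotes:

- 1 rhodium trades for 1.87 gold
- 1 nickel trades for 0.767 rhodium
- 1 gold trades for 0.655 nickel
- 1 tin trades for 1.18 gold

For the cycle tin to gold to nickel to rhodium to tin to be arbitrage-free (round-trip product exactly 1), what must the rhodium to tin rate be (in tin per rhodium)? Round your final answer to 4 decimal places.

Known legs of the cycle: 1.18 × 0.655 × 0.767 = 0.5928143
For no arbitrage the full-cycle product must be 1, so the missing rate is 1 / 0.5928143 ≈ 1.686869.

1.6869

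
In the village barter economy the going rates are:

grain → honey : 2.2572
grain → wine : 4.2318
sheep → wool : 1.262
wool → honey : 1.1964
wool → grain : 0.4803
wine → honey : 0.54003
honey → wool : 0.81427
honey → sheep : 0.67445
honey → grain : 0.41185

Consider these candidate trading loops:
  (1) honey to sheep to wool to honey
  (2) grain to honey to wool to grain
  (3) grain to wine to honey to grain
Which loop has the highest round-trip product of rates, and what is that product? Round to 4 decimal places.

(1) 0.67445 × 1.262 × 1.1964 = 1.01832
(2) 2.2572 × 0.81427 × 0.4803 = 0.88278
(3) 4.2318 × 0.54003 × 0.41185 = 0.94120
Highest is cycle (1) at 1.0183 (>1, arbitrage).

1.0183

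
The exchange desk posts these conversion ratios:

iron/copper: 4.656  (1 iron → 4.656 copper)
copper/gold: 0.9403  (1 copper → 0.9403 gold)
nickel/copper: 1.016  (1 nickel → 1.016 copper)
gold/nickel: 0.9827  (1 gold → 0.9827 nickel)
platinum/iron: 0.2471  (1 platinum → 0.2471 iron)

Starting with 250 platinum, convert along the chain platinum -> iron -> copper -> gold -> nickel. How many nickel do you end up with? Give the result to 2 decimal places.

265.77

250 platinum × 0.2471 = 61.775 iron
61.775 iron × 4.656 = 287.6244 copper
287.6244 copper × 0.9403 = 270.45322332 gold
270.45322332 gold × 0.9827 = 265.774382556564 nickel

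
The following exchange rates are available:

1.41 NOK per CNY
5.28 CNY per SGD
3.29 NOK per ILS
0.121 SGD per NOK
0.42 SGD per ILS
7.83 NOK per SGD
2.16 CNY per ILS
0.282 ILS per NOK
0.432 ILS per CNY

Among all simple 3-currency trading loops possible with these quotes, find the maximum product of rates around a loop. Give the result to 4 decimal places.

0.9580

ILS→SGD→CNY→ILS: 0.42 × 5.28 × 0.432 = 0.95800
NOK→ILS→SGD→NOK: 0.282 × 0.42 × 7.83 = 0.92739
NOK→SGD→CNY→NOK: 0.121 × 5.28 × 1.41 = 0.90082
NOK→ILS→CNY→NOK: 0.282 × 2.16 × 1.41 = 0.85886
Maximum is ILS→SGD→CNY→ILS at 0.9580; no arbitrage — every cycle loses value.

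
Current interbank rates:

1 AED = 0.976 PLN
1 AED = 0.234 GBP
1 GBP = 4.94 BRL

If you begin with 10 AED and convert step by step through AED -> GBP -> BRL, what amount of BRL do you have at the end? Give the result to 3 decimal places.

11.560

10 AED × 0.234 = 2.34 GBP
2.34 GBP × 4.94 = 11.5596 BRL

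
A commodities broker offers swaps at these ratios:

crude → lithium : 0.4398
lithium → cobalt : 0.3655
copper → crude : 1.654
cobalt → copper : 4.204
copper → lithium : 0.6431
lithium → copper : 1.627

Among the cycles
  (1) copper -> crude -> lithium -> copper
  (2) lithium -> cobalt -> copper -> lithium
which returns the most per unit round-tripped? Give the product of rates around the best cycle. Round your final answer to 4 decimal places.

(1) 1.654 × 0.4398 × 1.627 = 1.18353
(2) 0.3655 × 4.204 × 0.6431 = 0.98816
Highest is cycle (1) at 1.1835 (>1, arbitrage).

1.1835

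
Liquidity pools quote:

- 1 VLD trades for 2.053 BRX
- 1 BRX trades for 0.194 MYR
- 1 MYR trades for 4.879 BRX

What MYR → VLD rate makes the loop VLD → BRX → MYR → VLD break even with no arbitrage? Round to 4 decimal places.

Known legs of the cycle: 2.053 × 0.194 = 0.398282
For no arbitrage the full-cycle product must be 1, so the missing rate is 1 / 0.398282 ≈ 2.510784.

2.5108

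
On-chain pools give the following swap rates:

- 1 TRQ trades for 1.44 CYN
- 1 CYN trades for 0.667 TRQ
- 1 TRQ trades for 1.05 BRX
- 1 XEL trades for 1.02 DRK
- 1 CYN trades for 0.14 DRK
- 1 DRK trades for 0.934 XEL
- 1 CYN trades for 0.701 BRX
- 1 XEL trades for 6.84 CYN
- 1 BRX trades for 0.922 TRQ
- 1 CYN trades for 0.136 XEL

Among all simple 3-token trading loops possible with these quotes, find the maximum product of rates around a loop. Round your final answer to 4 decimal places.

0.9307

BRX→TRQ→CYN→BRX: 0.922 × 1.44 × 0.701 = 0.93070
XEL→CYN→DRK→XEL: 6.84 × 0.14 × 0.934 = 0.89440
Maximum is BRX→TRQ→CYN→BRX at 0.9307; no arbitrage — every cycle loses value.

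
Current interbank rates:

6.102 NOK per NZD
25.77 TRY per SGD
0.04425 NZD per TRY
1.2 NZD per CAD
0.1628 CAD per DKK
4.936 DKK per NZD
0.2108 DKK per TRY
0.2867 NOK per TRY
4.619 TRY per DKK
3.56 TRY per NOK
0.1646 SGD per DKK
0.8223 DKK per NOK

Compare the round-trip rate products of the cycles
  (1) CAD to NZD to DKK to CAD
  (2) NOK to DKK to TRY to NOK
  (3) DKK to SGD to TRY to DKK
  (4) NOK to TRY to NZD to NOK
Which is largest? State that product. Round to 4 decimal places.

1.0889

(1) 1.2 × 4.936 × 0.1628 = 0.96430
(2) 0.8223 × 4.619 × 0.2867 = 1.08895
(3) 0.1646 × 25.77 × 0.2108 = 0.89416
(4) 3.56 × 0.04425 × 6.102 = 0.96125
Highest is cycle (2) at 1.0889 (>1, arbitrage).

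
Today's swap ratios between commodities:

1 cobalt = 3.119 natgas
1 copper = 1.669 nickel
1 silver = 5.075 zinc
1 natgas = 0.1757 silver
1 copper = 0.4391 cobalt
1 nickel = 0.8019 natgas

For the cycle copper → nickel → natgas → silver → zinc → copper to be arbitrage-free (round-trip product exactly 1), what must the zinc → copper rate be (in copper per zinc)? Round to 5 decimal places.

0.83795

Known legs of the cycle: 1.669 × 0.8019 × 0.1757 × 5.075 = 1.19339539652025
For no arbitrage the full-cycle product must be 1, so the missing rate is 1 / 1.19339539652025 ≈ 0.8379452.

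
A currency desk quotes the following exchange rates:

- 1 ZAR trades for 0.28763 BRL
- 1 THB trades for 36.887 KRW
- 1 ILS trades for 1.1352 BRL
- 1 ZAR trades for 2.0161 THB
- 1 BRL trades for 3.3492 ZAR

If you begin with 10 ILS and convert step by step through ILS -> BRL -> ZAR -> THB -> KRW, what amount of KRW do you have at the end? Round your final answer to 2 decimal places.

10 ILS × 1.1352 = 11.352 BRL
11.352 BRL × 3.3492 = 38.0201184 ZAR
38.0201184 ZAR × 2.0161 = 76.65236070624 THB
76.65236070624 THB × 36.887 = 2827.47562937107488 KRW

2827.48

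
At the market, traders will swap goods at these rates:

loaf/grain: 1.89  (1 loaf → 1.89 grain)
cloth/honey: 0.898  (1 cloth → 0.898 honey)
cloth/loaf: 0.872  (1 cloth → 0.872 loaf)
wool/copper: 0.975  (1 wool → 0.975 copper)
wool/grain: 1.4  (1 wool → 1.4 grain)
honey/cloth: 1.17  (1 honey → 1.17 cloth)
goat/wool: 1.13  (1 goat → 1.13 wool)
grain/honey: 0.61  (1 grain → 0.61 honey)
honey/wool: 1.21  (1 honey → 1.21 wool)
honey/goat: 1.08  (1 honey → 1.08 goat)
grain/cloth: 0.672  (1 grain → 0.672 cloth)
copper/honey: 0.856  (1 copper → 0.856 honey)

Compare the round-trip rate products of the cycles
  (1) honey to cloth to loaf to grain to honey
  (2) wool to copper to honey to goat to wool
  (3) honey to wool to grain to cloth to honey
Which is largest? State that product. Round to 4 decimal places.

1.1762

(1) 1.17 × 0.872 × 1.89 × 0.61 = 1.17623
(2) 0.975 × 0.856 × 1.08 × 1.13 = 1.01855
(3) 1.21 × 1.4 × 0.672 × 0.898 = 1.02225
Highest is cycle (1) at 1.1762 (>1, arbitrage).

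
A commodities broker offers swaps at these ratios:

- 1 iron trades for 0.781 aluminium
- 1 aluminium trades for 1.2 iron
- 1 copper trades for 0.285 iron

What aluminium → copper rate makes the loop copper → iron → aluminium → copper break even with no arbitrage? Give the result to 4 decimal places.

Known legs of the cycle: 0.285 × 0.781 = 0.222585
For no arbitrage the full-cycle product must be 1, so the missing rate is 1 / 0.222585 ≈ 4.492666.

4.4927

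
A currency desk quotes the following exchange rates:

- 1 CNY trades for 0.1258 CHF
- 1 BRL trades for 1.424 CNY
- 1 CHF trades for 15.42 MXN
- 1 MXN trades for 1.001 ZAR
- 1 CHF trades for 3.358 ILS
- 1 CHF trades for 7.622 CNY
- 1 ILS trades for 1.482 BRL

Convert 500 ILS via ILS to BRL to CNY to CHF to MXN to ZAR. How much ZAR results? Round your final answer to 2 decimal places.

500 ILS × 1.482 = 741 BRL
741 BRL × 1.424 = 1055.184 CNY
1055.184 CNY × 0.1258 = 132.7421472 CHF
132.7421472 CHF × 15.42 = 2046.883909824 MXN
2046.883909824 MXN × 1.001 = 2048.930793733824 ZAR

2048.93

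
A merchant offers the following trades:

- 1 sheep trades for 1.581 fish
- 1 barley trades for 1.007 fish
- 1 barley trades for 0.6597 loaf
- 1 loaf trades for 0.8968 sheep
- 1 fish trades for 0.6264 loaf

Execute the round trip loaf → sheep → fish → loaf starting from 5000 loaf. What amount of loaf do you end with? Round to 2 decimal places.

5000 loaf × 0.8968 = 4484 sheep
4484 sheep × 1.581 = 7089.204 fish
7089.204 fish × 0.6264 = 4440.6773856 loaf

4440.68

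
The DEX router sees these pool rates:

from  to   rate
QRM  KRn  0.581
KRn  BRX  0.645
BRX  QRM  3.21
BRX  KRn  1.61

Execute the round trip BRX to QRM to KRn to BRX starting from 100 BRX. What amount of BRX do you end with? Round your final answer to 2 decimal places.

100 BRX × 3.21 = 321 QRM
321 QRM × 0.581 = 186.501 KRn
186.501 KRn × 0.645 = 120.293145 BRX

120.29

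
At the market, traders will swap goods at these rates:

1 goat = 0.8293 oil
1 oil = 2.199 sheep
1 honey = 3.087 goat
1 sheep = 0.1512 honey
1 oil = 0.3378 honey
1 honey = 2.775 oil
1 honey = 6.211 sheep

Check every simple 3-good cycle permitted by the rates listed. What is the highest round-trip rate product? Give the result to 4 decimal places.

sheep→honey→oil→sheep: 0.1512 × 2.775 × 2.199 = 0.92266
oil→honey→goat→oil: 0.3378 × 3.087 × 0.8293 = 0.86478
Maximum is sheep→honey→oil→sheep at 0.9227; no arbitrage — every cycle loses value.

0.9227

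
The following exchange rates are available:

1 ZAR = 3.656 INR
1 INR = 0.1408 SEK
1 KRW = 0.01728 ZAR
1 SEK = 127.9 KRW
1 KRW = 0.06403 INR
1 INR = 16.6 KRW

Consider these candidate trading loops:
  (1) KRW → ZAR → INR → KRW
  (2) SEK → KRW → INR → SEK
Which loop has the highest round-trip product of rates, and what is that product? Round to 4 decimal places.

1.1531

(1) 0.01728 × 3.656 × 16.6 = 1.04872
(2) 127.9 × 0.06403 × 0.1408 = 1.15307
Highest is cycle (2) at 1.1531 (>1, arbitrage).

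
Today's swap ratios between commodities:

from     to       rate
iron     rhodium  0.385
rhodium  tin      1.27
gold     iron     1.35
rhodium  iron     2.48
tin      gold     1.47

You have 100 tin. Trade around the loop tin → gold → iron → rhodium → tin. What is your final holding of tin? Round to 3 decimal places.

100 tin × 1.47 = 147 gold
147 gold × 1.35 = 198.45 iron
198.45 iron × 0.385 = 76.40325 rhodium
76.40325 rhodium × 1.27 = 97.0321275 tin

97.032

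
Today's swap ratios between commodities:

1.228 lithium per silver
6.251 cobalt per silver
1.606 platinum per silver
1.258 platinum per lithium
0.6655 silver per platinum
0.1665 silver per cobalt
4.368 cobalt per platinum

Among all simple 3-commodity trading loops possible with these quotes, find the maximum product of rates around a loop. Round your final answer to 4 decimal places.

silver→platinum→cobalt→silver: 1.606 × 4.368 × 0.1665 = 1.16800
lithium→platinum→silver→lithium: 1.258 × 0.6655 × 1.228 = 1.02808
Maximum is silver→platinum→cobalt→silver at 1.1680; arbitrage exists.

1.1680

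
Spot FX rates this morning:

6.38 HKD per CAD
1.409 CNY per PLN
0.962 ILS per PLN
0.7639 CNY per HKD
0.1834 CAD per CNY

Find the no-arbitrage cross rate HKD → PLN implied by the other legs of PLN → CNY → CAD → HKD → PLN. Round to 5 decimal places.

Known legs of the cycle: 1.409 × 0.1834 × 6.38 = 1.648659628
For no arbitrage the full-cycle product must be 1, so the missing rate is 1 / 1.648659628 ≈ 0.6065533.

0.60655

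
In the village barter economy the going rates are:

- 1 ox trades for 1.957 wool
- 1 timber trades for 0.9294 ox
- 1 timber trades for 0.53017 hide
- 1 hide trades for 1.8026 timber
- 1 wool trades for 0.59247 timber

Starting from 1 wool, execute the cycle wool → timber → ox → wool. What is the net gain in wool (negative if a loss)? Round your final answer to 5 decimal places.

0.07761

1 wool × 0.59247 = 0.59247 timber
0.59247 timber × 0.9294 = 0.550641618 ox
0.550641618 ox × 1.957 = 1.077605646426 wool
Net change: 1.077605646426 − 1 = 0.077605646426 wool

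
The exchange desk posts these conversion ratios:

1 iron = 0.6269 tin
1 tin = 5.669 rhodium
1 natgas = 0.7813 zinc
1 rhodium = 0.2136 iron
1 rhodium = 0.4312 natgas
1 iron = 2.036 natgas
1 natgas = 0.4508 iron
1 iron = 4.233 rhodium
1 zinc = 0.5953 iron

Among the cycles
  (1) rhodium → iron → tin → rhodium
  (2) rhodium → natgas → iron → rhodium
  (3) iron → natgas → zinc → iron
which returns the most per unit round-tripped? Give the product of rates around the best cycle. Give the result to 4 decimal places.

(1) 0.2136 × 0.6269 × 5.669 = 0.75911
(2) 0.4312 × 0.4508 × 4.233 = 0.82283
(3) 2.036 × 0.7813 × 0.5953 = 0.94696
Highest is cycle (3) at 0.9470 (≤1, no arbitrage).

0.9470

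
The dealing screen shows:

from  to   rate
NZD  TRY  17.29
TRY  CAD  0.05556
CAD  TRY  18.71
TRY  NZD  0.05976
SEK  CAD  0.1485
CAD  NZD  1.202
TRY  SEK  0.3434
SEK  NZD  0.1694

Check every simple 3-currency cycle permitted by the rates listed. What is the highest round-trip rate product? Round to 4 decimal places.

1.1547

NZD→TRY→CAD→NZD: 17.29 × 0.05556 × 1.202 = 1.15468
NZD→TRY→SEK→NZD: 17.29 × 0.3434 × 0.1694 = 1.00579
TRY→SEK→CAD→TRY: 0.3434 × 0.1485 × 18.71 = 0.95411
Maximum is NZD→TRY→CAD→NZD at 1.1547; arbitrage exists.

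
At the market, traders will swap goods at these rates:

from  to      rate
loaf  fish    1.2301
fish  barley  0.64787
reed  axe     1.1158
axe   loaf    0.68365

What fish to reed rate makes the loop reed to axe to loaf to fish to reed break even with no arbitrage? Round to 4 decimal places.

Known legs of the cycle: 1.1158 × 0.68365 × 1.2301 = 0.938340785767
For no arbitrage the full-cycle product must be 1, so the missing rate is 1 / 0.938340785767 ≈ 1.065711.

1.0657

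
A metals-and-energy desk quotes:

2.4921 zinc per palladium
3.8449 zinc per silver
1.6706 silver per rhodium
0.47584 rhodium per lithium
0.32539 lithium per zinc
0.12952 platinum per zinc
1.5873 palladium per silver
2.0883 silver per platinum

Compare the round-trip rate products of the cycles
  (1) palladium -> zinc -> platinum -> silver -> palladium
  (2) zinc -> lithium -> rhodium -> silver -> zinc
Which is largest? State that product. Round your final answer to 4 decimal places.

1.0699

(1) 2.4921 × 0.12952 × 2.0883 × 1.5873 = 1.06993
(2) 0.32539 × 0.47584 × 1.6706 × 3.8449 = 0.99454
Highest is cycle (1) at 1.0699 (>1, arbitrage).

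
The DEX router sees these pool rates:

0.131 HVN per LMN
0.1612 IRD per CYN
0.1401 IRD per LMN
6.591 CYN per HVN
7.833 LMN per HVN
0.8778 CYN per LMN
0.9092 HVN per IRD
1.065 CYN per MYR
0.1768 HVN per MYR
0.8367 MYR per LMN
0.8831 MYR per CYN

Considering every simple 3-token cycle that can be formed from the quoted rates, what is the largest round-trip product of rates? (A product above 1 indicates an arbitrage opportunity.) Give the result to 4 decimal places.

1.1587

MYR→HVN→LMN→MYR: 0.1768 × 7.833 × 0.8367 = 1.15872
MYR→HVN→CYN→MYR: 0.1768 × 6.591 × 0.8831 = 1.02907
HVN→LMN→IRD→HVN: 7.833 × 0.1401 × 0.9092 = 0.99776
HVN→CYN→IRD→HVN: 6.591 × 0.1612 × 0.9092 = 0.96600
Maximum is MYR→HVN→LMN→MYR at 1.1587; arbitrage exists.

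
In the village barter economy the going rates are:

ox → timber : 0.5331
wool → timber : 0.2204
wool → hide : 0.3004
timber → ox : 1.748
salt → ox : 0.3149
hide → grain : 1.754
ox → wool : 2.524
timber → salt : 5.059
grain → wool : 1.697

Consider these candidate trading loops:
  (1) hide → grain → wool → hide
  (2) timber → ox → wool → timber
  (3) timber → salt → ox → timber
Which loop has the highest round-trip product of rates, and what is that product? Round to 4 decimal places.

0.9724

(1) 1.754 × 1.697 × 0.3004 = 0.89415
(2) 1.748 × 2.524 × 0.2204 = 0.97239
(3) 5.059 × 0.3149 × 0.5331 = 0.84927
Highest is cycle (2) at 0.9724 (≤1, no arbitrage).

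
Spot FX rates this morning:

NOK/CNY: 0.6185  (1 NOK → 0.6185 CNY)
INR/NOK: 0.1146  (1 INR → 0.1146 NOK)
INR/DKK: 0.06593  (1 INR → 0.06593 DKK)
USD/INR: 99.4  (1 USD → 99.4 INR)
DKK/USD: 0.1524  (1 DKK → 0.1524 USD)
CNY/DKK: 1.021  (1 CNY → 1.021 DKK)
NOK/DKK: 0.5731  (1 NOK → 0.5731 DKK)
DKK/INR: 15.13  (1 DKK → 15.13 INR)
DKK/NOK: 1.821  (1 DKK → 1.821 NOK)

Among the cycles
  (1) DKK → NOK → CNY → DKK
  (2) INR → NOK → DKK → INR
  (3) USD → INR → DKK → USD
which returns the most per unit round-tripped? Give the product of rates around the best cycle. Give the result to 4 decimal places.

1.1499

(1) 1.821 × 0.6185 × 1.021 = 1.14994
(2) 0.1146 × 0.5731 × 15.13 = 0.99370
(3) 99.4 × 0.06593 × 0.1524 = 0.99874
Highest is cycle (1) at 1.1499 (>1, arbitrage).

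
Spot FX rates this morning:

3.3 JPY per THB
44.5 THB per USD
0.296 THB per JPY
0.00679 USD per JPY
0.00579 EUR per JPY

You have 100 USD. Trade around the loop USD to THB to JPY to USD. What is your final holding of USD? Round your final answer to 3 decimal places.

100 USD × 44.5 = 4450 THB
4450 THB × 3.3 = 14685 JPY
14685 JPY × 0.00679 = 99.71115 USD

99.711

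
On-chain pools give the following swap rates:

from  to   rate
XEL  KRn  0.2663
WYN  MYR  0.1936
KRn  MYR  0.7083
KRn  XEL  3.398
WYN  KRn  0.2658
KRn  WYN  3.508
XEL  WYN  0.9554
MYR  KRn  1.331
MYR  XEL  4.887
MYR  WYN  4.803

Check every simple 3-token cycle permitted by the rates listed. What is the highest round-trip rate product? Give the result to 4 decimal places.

KRn→MYR→XEL→KRn: 0.7083 × 4.887 × 0.2663 = 0.92179
WYN→KRn→MYR→WYN: 0.2658 × 0.7083 × 4.803 = 0.90424
WYN→MYR→KRn→WYN: 0.1936 × 1.331 × 3.508 = 0.90395
WYN→MYR→XEL→WYN: 0.1936 × 4.887 × 0.9554 = 0.90393
WYN→KRn→XEL→WYN: 0.2658 × 3.398 × 0.9554 = 0.86291
Maximum is KRn→MYR→XEL→KRn at 0.9218; no arbitrage — every cycle loses value.

0.9218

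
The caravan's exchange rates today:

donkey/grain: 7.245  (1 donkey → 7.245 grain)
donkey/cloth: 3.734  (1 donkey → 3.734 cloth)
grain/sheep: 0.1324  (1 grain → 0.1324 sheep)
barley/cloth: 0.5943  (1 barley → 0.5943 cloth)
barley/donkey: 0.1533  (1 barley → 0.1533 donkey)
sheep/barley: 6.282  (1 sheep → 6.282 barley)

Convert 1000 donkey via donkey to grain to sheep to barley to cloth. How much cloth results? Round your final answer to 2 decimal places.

3581.21

1000 donkey × 7.245 = 7245 grain
7245 grain × 0.1324 = 959.238 sheep
959.238 sheep × 6.282 = 6025.933116 barley
6025.933116 barley × 0.5943 = 3581.2120508388 cloth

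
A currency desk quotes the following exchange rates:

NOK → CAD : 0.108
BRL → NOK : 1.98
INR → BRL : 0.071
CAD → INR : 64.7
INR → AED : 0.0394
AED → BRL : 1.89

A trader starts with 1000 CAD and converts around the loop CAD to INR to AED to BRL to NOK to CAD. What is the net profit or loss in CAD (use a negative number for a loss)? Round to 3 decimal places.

1000 CAD × 64.7 = 64700 INR
64700 INR × 0.0394 = 2549.18 AED
2549.18 AED × 1.89 = 4817.9502 BRL
4817.9502 BRL × 1.98 = 9539.541396 NOK
9539.541396 NOK × 0.108 = 1030.270470768 CAD
Net change: 1030.270470768 − 1000 = 30.270470768 CAD

30.270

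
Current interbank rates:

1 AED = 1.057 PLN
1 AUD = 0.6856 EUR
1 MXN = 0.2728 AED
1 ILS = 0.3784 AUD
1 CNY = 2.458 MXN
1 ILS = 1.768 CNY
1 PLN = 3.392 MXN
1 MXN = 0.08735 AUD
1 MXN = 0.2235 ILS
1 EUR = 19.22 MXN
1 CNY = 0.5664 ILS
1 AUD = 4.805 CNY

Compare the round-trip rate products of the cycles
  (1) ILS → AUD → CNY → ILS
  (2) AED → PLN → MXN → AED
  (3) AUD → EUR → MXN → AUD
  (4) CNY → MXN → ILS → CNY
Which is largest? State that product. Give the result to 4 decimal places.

(1) 0.3784 × 4.805 × 0.5664 = 1.02984
(2) 1.057 × 3.392 × 0.2728 = 0.97808
(3) 0.6856 × 19.22 × 0.08735 = 1.15103
(4) 2.458 × 0.2235 × 1.768 = 0.97127
Highest is cycle (3) at 1.1510 (>1, arbitrage).

1.1510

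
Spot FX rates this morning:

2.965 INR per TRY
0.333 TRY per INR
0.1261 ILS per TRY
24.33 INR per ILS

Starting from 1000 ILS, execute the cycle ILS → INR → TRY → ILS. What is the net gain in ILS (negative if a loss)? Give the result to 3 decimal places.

21.648

1000 ILS × 24.33 = 24330 INR
24330 INR × 0.333 = 8101.89 TRY
8101.89 TRY × 0.1261 = 1021.648329 ILS
Net change: 1021.648329 − 1000 = 21.648329 ILS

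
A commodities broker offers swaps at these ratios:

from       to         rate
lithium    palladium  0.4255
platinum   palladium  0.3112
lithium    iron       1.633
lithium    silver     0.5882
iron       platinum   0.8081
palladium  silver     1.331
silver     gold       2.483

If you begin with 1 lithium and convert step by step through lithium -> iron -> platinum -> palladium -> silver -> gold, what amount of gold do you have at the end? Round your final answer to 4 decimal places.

1 lithium × 1.633 = 1.633 iron
1.633 iron × 0.8081 = 1.3196273 platinum
1.3196273 platinum × 0.3112 = 0.41066801576 palladium
0.41066801576 palladium × 1.331 = 0.54659912897656 silver
0.54659912897656 silver × 2.483 = 1.35720563724879848 gold

1.3572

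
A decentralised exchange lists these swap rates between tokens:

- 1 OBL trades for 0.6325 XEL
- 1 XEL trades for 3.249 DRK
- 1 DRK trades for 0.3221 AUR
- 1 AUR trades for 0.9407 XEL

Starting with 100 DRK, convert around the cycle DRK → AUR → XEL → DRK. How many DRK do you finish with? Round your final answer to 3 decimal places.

100 DRK × 0.3221 = 32.21 AUR
32.21 AUR × 0.9407 = 30.299947 XEL
30.299947 XEL × 3.249 = 98.444527803 DRK

98.445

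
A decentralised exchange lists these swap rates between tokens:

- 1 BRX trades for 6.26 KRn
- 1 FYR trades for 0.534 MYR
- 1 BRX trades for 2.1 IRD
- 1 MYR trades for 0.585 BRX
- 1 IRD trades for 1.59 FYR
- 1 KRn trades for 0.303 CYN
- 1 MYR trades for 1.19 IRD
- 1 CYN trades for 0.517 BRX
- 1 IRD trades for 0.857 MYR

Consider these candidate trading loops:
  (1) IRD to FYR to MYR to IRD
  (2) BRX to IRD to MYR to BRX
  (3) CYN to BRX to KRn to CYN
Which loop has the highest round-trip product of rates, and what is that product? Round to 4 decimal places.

(1) 1.59 × 0.534 × 1.19 = 1.01038
(2) 2.1 × 0.857 × 0.585 = 1.05282
(3) 0.517 × 6.26 × 0.303 = 0.98064
Highest is cycle (2) at 1.0528 (>1, arbitrage).

1.0528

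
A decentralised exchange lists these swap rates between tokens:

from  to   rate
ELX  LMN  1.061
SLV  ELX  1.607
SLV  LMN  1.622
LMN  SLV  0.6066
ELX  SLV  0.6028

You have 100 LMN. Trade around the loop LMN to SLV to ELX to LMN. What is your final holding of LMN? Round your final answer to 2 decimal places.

100 LMN × 0.6066 = 60.66 SLV
60.66 SLV × 1.607 = 97.48062 ELX
97.48062 ELX × 1.061 = 103.42693782 LMN

103.43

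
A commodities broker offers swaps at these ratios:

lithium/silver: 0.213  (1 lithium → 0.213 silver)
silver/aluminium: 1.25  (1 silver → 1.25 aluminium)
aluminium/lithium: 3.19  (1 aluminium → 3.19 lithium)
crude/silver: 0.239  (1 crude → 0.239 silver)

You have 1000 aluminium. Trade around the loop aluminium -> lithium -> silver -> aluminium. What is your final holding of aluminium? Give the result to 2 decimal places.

1000 aluminium × 3.19 = 3190 lithium
3190 lithium × 0.213 = 679.47 silver
679.47 silver × 1.25 = 849.3375 aluminium

849.34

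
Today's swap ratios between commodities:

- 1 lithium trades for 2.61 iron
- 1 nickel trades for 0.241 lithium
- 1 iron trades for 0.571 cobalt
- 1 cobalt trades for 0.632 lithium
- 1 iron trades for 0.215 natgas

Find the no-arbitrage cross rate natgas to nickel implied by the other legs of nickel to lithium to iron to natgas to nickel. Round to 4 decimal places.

Known legs of the cycle: 0.241 × 2.61 × 0.215 = 0.13523715
For no arbitrage the full-cycle product must be 1, so the missing rate is 1 / 0.13523715 ≈ 7.394418.

7.3944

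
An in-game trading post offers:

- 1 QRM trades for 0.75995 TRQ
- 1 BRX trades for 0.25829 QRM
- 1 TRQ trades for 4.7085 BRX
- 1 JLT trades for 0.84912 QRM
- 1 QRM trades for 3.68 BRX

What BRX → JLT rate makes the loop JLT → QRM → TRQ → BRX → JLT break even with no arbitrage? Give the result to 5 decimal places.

Known legs of the cycle: 0.84912 × 0.75995 × 4.7085 = 3.038342051124
For no arbitrage the full-cycle product must be 1, so the missing rate is 1 / 3.038342051124 ≈ 0.3291269.

0.32913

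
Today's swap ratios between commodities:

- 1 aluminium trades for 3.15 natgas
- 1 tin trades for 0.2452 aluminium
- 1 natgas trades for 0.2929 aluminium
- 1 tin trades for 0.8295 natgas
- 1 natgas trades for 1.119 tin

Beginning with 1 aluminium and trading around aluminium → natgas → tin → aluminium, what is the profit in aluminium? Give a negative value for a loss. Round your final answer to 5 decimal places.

1 aluminium × 3.15 = 3.15 natgas
3.15 natgas × 1.119 = 3.52485 tin
3.52485 tin × 0.2452 = 0.86429322 aluminium
Net change: 0.86429322 − 1 = -0.13570678 aluminium

-0.13571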